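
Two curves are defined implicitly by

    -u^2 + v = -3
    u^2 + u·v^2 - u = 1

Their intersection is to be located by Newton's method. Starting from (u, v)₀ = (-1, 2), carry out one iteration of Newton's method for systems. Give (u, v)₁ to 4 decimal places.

(-2.4444, 0.8889)

At (-1, 2): F = (4.0000, -3.0000).
Jacobian J = [[-2·u, 1], [2·u + v^2 - 1, 2·u·v]].
At the point, J = [[2.0000, 1.0000], [1.0000, -4.0000]] (det J = -9.0000).
Solving J·Δ = −F gives Δ = (-1.4444, -1.1111).
Then the next iterate is (u, v)₁ = (-2.4444, 0.8889).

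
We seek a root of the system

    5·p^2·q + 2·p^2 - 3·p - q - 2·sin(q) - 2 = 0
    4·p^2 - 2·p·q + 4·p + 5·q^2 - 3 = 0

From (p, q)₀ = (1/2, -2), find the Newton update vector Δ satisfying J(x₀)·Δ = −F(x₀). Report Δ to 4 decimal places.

(-0.0527, 1.0175)

At (1/2, -2): F = (-1.681405, 22.0000).
Jacobian J = [[10·p·q + 4·p - 3, 5·p^2 - 2·cos(q) - 1], [8·p - 2·q + 4, -2·p + 10·q]].
At the point, J = [[-11.0000, 1.082294], [12.0000, -21.0000]] (det J = 218.012476).
Solving J·Δ = −F gives Δ = (-0.0527, 1.0175).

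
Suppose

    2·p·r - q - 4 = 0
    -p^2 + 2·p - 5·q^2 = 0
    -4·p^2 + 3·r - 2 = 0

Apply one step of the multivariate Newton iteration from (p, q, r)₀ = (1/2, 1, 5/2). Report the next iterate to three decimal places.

(1.074, 0.632, 1.765)

At (1/2, 1, 5/2): F = (-2.500, -4.250, 4.500).
Jacobian J = [[2·r, -1, 2·p], [-2·p + 2, -10·q, 0], [-8·p, 0, 3]].
At the point, J = [[5.000, -1.000, 1.000], [1.000, -10.000, 0.000], [-4.000, 0.000, 3.000]] (det J = -187.000).
Solving J·Δ = −F gives Δ = (0.574, -0.368, -0.735).
Then the next iterate is (p, q, r)₁ = (1.074, 0.632, 1.765).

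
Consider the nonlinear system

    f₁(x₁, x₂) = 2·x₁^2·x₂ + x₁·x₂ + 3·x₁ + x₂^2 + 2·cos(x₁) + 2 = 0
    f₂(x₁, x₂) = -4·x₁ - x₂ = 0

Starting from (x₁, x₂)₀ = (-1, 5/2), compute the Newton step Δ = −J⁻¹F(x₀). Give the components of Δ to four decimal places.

At (-1, 5/2): F = (8.830605, 1.5000).
Jacobian J = [[4·x₁·x₂ + x₂ - 2·sin(x₁) + 3, 2·x₁^2 + x₁ + 2·x₂], [-4, -1]].
At the point, J = [[-2.817058, 6.0000], [-4.0000, -1.0000]] (det J = 26.817058).
Solving J·Δ = −F gives Δ = (0.6649, -1.1596).

(0.6649, -1.1596)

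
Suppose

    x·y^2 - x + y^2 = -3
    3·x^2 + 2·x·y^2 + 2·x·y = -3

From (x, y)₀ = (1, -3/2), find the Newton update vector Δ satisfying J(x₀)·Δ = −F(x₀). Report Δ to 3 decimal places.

(-0.475, 0.984)

At (1, -3/2): F = (6.500, 7.500).
Jacobian J = [[y^2 - 1, 2·x·y + 2·y], [6·x + 2·y^2 + 2·y, 4·x·y + 2·x]].
At the point, J = [[1.250, -6.000], [7.500, -4.000]] (det J = 40.000).
Solving J·Δ = −F gives Δ = (-0.475, 0.984).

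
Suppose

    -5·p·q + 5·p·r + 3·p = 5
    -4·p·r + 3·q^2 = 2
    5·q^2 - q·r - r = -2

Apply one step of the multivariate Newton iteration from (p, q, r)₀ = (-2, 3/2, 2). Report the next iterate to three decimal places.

(-10.650, -0.799, -6.657)

At (-2, 3/2, 2): F = (-16.000, 20.750, 8.250).
Jacobian J = [[-5·q + 5·r + 3, -5·p, 5·p], [-4·r, 6·q, -4·p], [0, 10·q - r, -q - 1]].
At the point, J = [[5.500, 10.000, -10.000], [-8.000, 9.000, 8.000], [0.000, 13.000, -2.500]] (det J = 144.250).
Solving J·Δ = −F gives Δ = (-8.650, -2.299, -8.657).
Then the next iterate is (p, q, r)₁ = (-10.650, -0.799, -6.657).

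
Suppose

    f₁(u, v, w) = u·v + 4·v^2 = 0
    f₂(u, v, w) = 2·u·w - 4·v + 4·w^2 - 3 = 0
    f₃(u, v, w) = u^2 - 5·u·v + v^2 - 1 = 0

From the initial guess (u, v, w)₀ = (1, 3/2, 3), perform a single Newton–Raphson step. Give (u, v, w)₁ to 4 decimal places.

At (1, 3/2, 3): F = (10.5000, 33.0000, -5.2500).
Jacobian J = [[v, u + 8·v, 0], [2·w, -4, 2·u + 8·w], [2·u - 5·v, -5·u + 2·v, 0]].
At the point, J = [[1.5000, 13.0000, 0.0000], [6.0000, -4.0000, 26.0000], [-5.5000, -2.0000, 0.0000]] (det J = -1781.0000).
Solving J·Δ = −F gives Δ = (-0.6898, -0.7281, -1.2221).
Then the next iterate is (u, v, w)₁ = (0.3102, 0.7719, 1.7779).

(0.3102, 0.7719, 1.7779)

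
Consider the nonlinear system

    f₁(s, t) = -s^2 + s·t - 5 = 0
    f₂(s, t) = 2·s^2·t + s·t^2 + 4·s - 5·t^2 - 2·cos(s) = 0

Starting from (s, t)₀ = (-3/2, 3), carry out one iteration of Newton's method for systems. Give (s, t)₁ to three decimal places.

At (-3/2, 3): F = (-11.750, -51.14147).
Jacobian J = [[-2·s + t, s], [4·s·t + t^2 + 2·sin(s) + 4, 2·s^2 + 2·s·t - 10·t]].
At the point, J = [[6.000, -1.500], [-6.99499, -34.500]] (det J = -217.49248).
Solving J·Δ = −F gives Δ = (1.511, -1.789).
Then the next iterate is (s, t)₁ = (0.011, 1.211).

(0.011, 1.211)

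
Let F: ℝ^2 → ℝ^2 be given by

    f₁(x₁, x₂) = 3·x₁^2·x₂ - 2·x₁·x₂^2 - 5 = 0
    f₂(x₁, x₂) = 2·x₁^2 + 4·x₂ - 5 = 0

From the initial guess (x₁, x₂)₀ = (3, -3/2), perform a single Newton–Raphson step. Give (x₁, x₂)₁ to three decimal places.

At (3, -3/2): F = (-59.000, 7.000).
Jacobian J = [[6·x₁·x₂ - 2·x₂^2, 3·x₁^2 - 4·x₁·x₂], [4·x₁, 4]].
At the point, J = [[-31.500, 45.000], [12.000, 4.000]] (det J = -666.000).
Solving J·Δ = −F gives Δ = (-0.827, 0.732).
Then the next iterate is (x₁, x₂)₁ = (2.173, -0.768).

(2.173, -0.768)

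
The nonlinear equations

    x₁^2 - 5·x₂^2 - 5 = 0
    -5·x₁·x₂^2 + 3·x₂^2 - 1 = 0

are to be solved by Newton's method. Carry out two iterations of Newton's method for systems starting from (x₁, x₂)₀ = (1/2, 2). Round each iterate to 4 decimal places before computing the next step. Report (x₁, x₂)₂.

At (1/2, 2): F = (-24.7500, 1.0000).
Jacobian J = [[2·x₁, -10·x₂], [-5·x₂^2, -10·x₁·x₂ + 6·x₂]].
At the point, J = [[1.0000, -20.0000], [-20.0000, 2.0000]] (det J = -398.0000).
Solving J·Δ = −F gives Δ = (-0.0741, -1.2412).
Then the next iterate is (x₁, x₂)₁ = (0.4259, 0.7588).
Round to (0.4259, 0.7588) and repeat: F = (-7.697496, -0.498786), J = [[0.8518, -7.5880], [-2.878887, 1.321071]].
Δ = (-0.6735, -1.0900), so (x₁, x₂)₂ = (-0.2476, -0.3312).

(-0.2476, -0.3312)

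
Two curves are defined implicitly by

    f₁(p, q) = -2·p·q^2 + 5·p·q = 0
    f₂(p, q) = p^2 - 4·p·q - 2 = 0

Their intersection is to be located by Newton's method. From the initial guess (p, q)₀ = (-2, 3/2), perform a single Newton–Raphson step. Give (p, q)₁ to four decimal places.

At (-2, 3/2): F = (-6.0000, 14.0000).
Jacobian J = [[-2·q^2 + 5·q, -4·p·q + 5·p], [2·p - 4·q, -4·p]].
At the point, J = [[3.0000, 2.0000], [-10.0000, 8.0000]] (det J = 44.0000).
Solving J·Δ = −F gives Δ = (1.7273, 0.4091).
Then the next iterate is (p, q)₁ = (-0.2727, 1.9091).

(-0.2727, 1.9091)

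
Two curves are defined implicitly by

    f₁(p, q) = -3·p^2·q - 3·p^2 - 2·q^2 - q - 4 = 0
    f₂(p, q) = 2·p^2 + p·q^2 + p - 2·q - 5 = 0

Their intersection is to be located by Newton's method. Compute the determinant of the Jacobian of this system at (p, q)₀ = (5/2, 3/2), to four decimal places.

J = [[-6·p·q - 6·p, -3·p^2 - 4·q - 1], [4·p + q^2 + 1, 2·p·q - 2]].
At the point, J = [[-37.5000, -25.7500], [13.2500, 5.5000]].
det J = 134.9375.

134.9375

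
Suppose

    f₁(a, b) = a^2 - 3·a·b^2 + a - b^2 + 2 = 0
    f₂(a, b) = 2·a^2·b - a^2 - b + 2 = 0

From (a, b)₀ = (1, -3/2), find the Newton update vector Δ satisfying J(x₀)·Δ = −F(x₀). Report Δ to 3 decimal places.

(-0.011, 0.413)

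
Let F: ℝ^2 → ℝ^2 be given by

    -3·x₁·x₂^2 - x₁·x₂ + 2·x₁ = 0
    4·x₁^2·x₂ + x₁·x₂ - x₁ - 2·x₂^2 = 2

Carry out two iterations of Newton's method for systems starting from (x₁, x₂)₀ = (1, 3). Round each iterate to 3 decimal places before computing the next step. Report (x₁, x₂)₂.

At (1, 3): F = (-28.000, -6.000).
Jacobian J = [[-3·x₂^2 - x₂ + 2, -6·x₁·x₂ - x₁], [8·x₁·x₂ + x₂ - 1, 4·x₁^2 + x₁ - 4·x₂]].
At the point, J = [[-28.000, -19.000], [26.000, -7.000]] (det J = 690.000).
Solving J·Δ = −F gives Δ = (-0.119, -1.299).
Then the next iterate is (x₁, x₂)₁ = (0.881, 1.701).
Round to (0.881, 1.701) and repeat: F = (-7.38384, -1.88822), J = [[-8.38120, -9.87249], [12.68965, -2.81836]].
Δ = (-0.015, -0.736), so (x₁, x₂)₂ = (0.866, 0.965).

(0.866, 0.965)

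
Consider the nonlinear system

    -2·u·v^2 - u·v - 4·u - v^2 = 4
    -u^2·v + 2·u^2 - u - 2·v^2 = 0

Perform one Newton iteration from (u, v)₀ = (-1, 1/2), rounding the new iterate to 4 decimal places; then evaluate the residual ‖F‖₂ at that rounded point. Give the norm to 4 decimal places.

At (-1, 1/2): F = (0.7500, 2.0000).
Jacobian J = [[-2·v^2 - v - 4, -4·u·v - u - 2·v], [-2·u·v + 4·u - 1, -u^2 - 4·v]].
At the point, J = [[-5.0000, 2.0000], [-4.0000, -3.0000]] (det J = 23.0000).
Solving J·Δ = −F gives Δ = (0.2717, 0.3043).
Then the next iterate is (u, v)₁ = (-0.7283, 0.8043).
Re-evaluating at (-0.7283, 0.8043): F = (-0.205654, 0.068727), so ‖F‖₂ = 0.2168.

0.2168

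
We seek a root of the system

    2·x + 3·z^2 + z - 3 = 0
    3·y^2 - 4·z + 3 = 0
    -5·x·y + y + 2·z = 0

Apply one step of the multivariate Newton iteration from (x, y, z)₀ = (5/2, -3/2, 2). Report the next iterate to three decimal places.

At (5/2, -3/2, 2): F = (16.000, 1.750, 21.250).
Jacobian J = [[2, 0, 6·z + 1], [0, 6·y, -4], [-5·y, -5·x + 1, 2]].
At the point, J = [[2.000, 0.000, 13.000], [0.000, -9.000, -4.000], [7.500, -11.500, 2.000]] (det J = 749.500).
Solving J·Δ = −F gives Δ = (-1.602, 0.632, -0.984).
Then the next iterate is (x, y, z)₁ = (0.898, -0.868, 1.016).

(0.898, -0.868, 1.016)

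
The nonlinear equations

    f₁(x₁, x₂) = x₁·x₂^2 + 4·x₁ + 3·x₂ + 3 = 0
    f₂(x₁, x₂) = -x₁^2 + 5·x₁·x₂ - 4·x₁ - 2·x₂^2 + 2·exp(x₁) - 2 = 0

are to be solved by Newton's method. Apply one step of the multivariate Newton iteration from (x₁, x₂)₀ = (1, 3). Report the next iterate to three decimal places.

At (1, 3): F = (25.000, -4.56344).
Jacobian J = [[x₂^2 + 4, 2·x₁·x₂ + 3], [-2·x₁ + 5·x₂ + 2·exp(x₁) - 4, 5·x₁ - 4·x₂]].
At the point, J = [[13.000, 9.000], [14.43656, -7.000]] (det J = -220.92907).
Solving J·Δ = −F gives Δ = (-0.606, -1.902).
Then the next iterate is (x₁, x₂)₁ = (0.394, 1.098).

(0.394, 1.098)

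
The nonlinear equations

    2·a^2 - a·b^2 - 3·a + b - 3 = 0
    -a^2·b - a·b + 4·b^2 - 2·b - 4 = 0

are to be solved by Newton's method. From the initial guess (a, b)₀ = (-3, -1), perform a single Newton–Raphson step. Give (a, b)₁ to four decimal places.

At (-3, -1): F = (26.0000, 8.0000).
Jacobian J = [[4·a - b^2 - 3, -2·a·b + 1], [-2·a·b - b, -a^2 - a + 8·b - 2]].
At the point, J = [[-16.0000, -5.0000], [-5.0000, -16.0000]] (det J = 231.0000).
Solving J·Δ = −F gives Δ = (1.6277, -0.0087).
Then the next iterate is (a, b)₁ = (-1.3723, -1.0087).

(-1.3723, -1.0087)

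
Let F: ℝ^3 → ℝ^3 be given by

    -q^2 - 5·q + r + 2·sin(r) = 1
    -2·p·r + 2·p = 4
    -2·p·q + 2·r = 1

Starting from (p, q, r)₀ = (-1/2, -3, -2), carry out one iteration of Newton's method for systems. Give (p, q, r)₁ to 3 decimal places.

At (-1/2, -3, -2): F = (1.18141, -7.000, -8.000).
Jacobian J = [[0, -2·q - 5, 2·cos(r) + 1], [-2·r + 2, 0, -2·p], [-2·q, -2·p, 2]].
At the point, J = [[0.000, 1.000, 0.16771], [6.000, 0.000, 1.000], [6.000, 1.000, 2.000]] (det J = -4.99376).
Solving J·Δ = −F gives Δ = (0.730, -1.621, 2.621).
Then the next iterate is (p, q, r)₁ = (0.230, -4.621, 0.621).

(0.230, -4.621, 0.621)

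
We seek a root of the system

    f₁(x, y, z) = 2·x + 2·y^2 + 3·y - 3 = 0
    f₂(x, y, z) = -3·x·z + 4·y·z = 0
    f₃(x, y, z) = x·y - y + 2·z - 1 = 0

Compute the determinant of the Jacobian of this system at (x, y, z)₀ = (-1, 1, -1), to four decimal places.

J = [[2, 4·y + 3, 0], [-3·z, 4·z, -3·x + 4·y], [y, x - 1, 2]].
At the point, J = [[2.0000, 7.0000, 0.0000], [3.0000, -4.0000, 7.0000], [1.0000, -2.0000, 2.0000]].
det J = 19.0000.

19.0000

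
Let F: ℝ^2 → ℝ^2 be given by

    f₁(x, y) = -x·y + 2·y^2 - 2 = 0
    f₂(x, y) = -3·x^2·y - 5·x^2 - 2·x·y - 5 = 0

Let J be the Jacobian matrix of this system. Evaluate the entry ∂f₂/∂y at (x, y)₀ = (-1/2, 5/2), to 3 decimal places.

0.250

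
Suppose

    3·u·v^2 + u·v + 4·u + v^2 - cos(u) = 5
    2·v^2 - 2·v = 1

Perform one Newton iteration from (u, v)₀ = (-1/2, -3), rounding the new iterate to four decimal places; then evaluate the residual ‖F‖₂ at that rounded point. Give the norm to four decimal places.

8.2210

At (-1/2, -3): F = (-10.877583, 23.0000).
Jacobian J = [[3·v^2 + v + sin(u) + 4, 6·u·v + u + 2·v], [0, 4·v - 2]].
At the point, J = [[27.520574, 2.5000], [0.0000, -14.0000]] (det J = -385.288042).
Solving J·Δ = −F gives Δ = (0.2460, 1.6429).
Then the next iterate is (u, v)₁ = (-0.2540, -1.3571).
Re-evaluating at (-0.2540, -1.3571): F = (-6.200882, 5.397641), so ‖F‖₂ = 8.2210.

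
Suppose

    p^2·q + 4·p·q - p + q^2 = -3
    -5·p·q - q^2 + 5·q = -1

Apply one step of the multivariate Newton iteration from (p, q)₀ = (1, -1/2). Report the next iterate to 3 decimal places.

At (1, -1/2): F = (-0.250, 0.750).
Jacobian J = [[2·p·q + 4·q - 1, p^2 + 4·p + 2·q], [-5·q, -5·p - 2·q + 5]].
At the point, J = [[-4.000, 4.000], [2.500, 1.000]] (det J = -14.000).
Solving J·Δ = −F gives Δ = (-0.232, -0.170).
Then the next iterate is (p, q)₁ = (0.768, -0.670).

(0.768, -0.670)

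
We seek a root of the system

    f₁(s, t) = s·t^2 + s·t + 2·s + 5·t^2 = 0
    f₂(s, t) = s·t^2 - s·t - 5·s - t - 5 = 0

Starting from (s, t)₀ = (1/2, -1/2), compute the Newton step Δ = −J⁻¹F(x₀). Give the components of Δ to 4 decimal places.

At (1/2, -1/2): F = (2.1250, -6.6250).
Jacobian J = [[t^2 + t + 2, 2·s·t + s + 10·t], [t^2 - t - 5, 2·s·t - s - 1]].
At the point, J = [[1.7500, -5.0000], [-4.2500, -2.0000]] (det J = -24.7500).
Solving J·Δ = −F gives Δ = (-1.5101, -0.1035).

(-1.5101, -0.1035)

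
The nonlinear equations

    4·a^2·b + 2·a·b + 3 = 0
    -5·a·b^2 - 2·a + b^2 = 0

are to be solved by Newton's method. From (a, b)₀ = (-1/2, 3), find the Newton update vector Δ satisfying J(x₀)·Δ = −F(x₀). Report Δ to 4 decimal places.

(0.5000, -0.4286)

At (-1/2, 3): F = (3.0000, 32.5000).
Jacobian J = [[8·a·b + 2·b, 4·a^2 + 2·a], [-5·b^2 - 2, -10·a·b + 2·b]].
At the point, J = [[-6.0000, 0.0000], [-47.0000, 21.0000]] (det J = -126.0000).
Solving J·Δ = −F gives Δ = (0.5000, -0.4286).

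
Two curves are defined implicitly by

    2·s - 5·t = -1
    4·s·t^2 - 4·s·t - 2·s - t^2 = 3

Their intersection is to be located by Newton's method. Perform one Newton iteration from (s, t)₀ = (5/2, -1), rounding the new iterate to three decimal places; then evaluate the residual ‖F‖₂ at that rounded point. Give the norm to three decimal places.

283.257

At (5/2, -1): F = (11.000, 11.000).
Jacobian J = [[2, -5], [4·t^2 - 4·t - 2, 8·s·t - 4·s - 2·t]].
At the point, J = [[2.000, -5.000], [6.000, -28.000]] (det J = -26.000).
Solving J·Δ = −F gives Δ = (-9.731, -1.692).
Then the next iterate is (s, t)₁ = (-7.231, -2.692).
Re-evaluating at (-7.231, -2.692): F = (-0.002, -283.25657), so ‖F‖₂ = 283.257.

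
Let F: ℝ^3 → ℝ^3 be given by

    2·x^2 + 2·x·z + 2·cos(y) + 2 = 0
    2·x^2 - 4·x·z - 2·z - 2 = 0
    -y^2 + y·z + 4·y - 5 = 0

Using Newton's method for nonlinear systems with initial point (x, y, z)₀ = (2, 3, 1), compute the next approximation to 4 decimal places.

At (2, 3, 1): F = (12.020015, -4.0000, 1.0000).
Jacobian J = [[4·x + 2·z, -2·sin(y), 2·x], [4·x - 4·z, 0, -4·x - 2], [0, -2·y + z + 4, y]].
At the point, J = [[10.0000, -0.282240, 4.0000], [4.0000, 0.0000, -10.0000], [0.0000, -1.0000, 3.0000]] (det J = -112.613120).
Solving J·Δ = −F gives Δ = (-0.9303, -1.3164, -0.7721).
Then the next iterate is (x, y, z)₁ = (1.0697, 1.6836, 0.2279).

(1.0697, 1.6836, 0.2279)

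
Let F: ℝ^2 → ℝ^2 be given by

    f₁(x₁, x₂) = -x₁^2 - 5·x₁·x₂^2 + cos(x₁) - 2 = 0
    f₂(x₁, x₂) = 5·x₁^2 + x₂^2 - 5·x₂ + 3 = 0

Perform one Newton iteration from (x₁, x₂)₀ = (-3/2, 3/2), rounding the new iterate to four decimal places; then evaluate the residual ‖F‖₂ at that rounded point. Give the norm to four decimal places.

At (-3/2, 3/2): F = (12.695737, 9.0000).
Jacobian J = [[-2·x₁ - 5·x₂^2 - sin(x₁), -10·x₁·x₂], [10·x₁, 2·x₂ - 5]].
At the point, J = [[-7.252505, 22.5000], [-15.0000, -2.0000]] (det J = 352.005010).
Solving J·Δ = −F gives Δ = (0.6474, -0.3556).
Then the next iterate is (x₁, x₂)₁ = (-0.8526, 1.1444).
Re-evaluating at (-0.8526, 1.1444): F = (3.514145, 2.222285), so ‖F‖₂ = 4.1579.

4.1579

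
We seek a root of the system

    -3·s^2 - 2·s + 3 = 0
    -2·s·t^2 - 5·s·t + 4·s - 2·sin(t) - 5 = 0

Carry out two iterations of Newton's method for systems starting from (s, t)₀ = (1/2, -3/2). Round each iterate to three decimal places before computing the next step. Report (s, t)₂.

(0.721, -4.712)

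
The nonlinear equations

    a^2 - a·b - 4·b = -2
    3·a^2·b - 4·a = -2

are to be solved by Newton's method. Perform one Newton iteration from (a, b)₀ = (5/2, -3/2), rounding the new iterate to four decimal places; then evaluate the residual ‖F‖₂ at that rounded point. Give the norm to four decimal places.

188.3265

At (5/2, -3/2): F = (18.0000, -36.1250).
Jacobian J = [[2·a - b, -a - 4], [6·a·b - 4, 3·a^2]].
At the point, J = [[6.5000, -6.5000], [-26.5000, 18.7500]] (det J = -50.3750).
Solving J·Δ = −F gives Δ = (2.0385, 4.8077).
Then the next iterate is (a, b)₁ = (4.5385, 3.3077).
Re-evaluating at (4.5385, 3.3077): F = (-5.644814, 188.241838), so ‖F‖₂ = 188.3265.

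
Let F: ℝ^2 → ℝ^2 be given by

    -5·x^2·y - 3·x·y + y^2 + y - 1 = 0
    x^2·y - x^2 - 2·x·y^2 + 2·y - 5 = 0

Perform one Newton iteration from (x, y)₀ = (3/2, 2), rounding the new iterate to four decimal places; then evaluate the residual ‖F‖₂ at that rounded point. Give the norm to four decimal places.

9.0812

At (3/2, 2): F = (-26.5000, -10.7500).
Jacobian J = [[-10·x·y - 3·y, -5·x^2 - 3·x + 2·y + 1], [2·x·y - 2·x - 2·y^2, x^2 - 4·x·y + 2]].
At the point, J = [[-36.0000, -10.7500], [-5.0000, -7.7500]] (det J = 225.2500).
Solving J·Δ = −F gives Δ = (-0.3987, -1.1299).
Then the next iterate is (x, y)₁ = (1.1013, 0.8701).
Re-evaluating at (1.1013, 0.8701): F = (-7.524104, -5.084882), so ‖F‖₂ = 9.0812.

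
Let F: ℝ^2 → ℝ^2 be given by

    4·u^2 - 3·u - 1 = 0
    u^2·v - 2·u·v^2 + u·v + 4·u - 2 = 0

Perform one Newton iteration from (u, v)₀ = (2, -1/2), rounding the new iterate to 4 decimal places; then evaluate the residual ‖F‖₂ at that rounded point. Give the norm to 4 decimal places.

At (2, -1/2): F = (9.0000, 2.0000).
Jacobian J = [[8·u - 3, 0], [2·u·v - 2·v^2 + v + 4, u^2 - 4·u·v + u]].
At the point, J = [[13.0000, 0.0000], [1.0000, 10.0000]] (det J = 130.0000).
Solving J·Δ = −F gives Δ = (-0.6923, -0.1308).
Then the next iterate is (u, v)₁ = (1.3077, -0.6308).
Re-evaluating at (1.3077, -0.6308): F = (1.917217, 0.286495), so ‖F‖₂ = 1.9385.

1.9385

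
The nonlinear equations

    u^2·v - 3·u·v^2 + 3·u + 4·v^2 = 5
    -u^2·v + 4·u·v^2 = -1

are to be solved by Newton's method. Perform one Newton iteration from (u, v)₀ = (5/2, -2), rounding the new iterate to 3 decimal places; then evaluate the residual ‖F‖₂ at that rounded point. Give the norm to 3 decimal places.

14.873

At (5/2, -2): F = (-24.000, 53.500).
Jacobian J = [[2·u·v - 3·v^2 + 3, u^2 - 6·u·v + 8·v], [-2·u·v + 4·v^2, -u^2 + 8·u·v]].
At the point, J = [[-19.000, 20.250], [26.000, -46.250]] (det J = 352.250).
Solving J·Δ = −F gives Δ = (-0.076, 1.114).
Then the next iterate is (u, v)₁ = (2.424, -0.886).
Re-evaluating at (2.424, -0.886): F = (-5.50244, 13.81726), so ‖F‖₂ = 14.873.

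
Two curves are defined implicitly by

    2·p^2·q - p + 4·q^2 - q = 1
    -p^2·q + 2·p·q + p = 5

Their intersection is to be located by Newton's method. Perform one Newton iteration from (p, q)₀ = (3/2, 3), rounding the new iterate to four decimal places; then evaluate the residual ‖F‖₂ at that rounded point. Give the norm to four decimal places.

At (3/2, 3): F = (44.0000, -1.2500).
Jacobian J = [[4·p·q - 1, 2·p^2 + 8·q - 1], [-2·p·q + 2·q + 1, -p^2 + 2·p]].
At the point, J = [[17.0000, 27.5000], [-2.0000, 0.7500]] (det J = 67.7500).
Solving J·Δ = −F gives Δ = (-0.9945, -0.9852).
Then the next iterate is (p, q)₁ = (0.5055, 2.0148).
Re-evaluating at (0.5055, 2.0148): F = (13.747061, -2.972380), so ‖F‖₂ = 14.0647.

14.0647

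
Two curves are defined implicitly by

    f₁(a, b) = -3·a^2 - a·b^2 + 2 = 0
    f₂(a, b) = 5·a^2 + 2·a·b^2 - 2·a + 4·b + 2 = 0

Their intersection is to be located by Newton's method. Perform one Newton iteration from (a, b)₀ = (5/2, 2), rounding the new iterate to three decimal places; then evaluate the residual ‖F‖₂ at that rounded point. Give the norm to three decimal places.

21.473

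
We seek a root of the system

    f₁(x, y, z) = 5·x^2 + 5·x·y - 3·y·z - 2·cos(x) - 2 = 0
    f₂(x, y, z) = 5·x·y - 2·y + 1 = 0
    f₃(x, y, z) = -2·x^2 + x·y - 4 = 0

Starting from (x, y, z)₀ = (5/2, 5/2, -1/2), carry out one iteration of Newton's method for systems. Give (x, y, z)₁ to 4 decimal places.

(0.9023, 1.8068, -1.2573)

At (5/2, 5/2, -1/2): F = (65.852287, 27.2500, -10.2500).
Jacobian J = [[10·x + 5·y + 2·sin(x), 5·x - 3·z, -3·y], [5·y, 5·x - 2, 0], [-4·x + y, x, 0]].
At the point, J = [[38.696944, 14.0000, -7.5000], [12.5000, 10.5000, 0.0000], [-7.5000, 2.5000, 0.0000]] (det J = -825.0000).
Solving J·Δ = −F gives Δ = (-1.5977, -0.6932, -0.7573).
Then the next iterate is (x, y, z)₁ = (0.9023, 1.8068, -1.2573).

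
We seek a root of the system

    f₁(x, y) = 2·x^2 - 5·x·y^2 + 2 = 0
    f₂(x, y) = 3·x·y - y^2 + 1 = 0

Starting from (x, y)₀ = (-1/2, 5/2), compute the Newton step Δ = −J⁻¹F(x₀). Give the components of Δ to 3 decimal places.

(0.043, -1.335)

At (-1/2, 5/2): F = (18.125, -9.000).
Jacobian J = [[4·x - 5·y^2, -10·x·y], [3·y, 3·x - 2·y]].
At the point, J = [[-33.250, 12.500], [7.500, -6.500]] (det J = 122.375).
Solving J·Δ = −F gives Δ = (0.043, -1.335).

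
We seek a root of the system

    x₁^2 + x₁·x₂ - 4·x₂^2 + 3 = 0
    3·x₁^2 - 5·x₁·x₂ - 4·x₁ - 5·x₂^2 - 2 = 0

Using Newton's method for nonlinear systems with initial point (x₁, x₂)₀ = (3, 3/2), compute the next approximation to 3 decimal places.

At (3, 3/2): F = (7.500, -20.750).
Jacobian J = [[2·x₁ + x₂, x₁ - 8·x₂], [6·x₁ - 5·x₂ - 4, -5·x₁ - 10·x₂]].
At the point, J = [[7.500, -9.000], [6.500, -30.000]] (det J = -166.500).
Solving J·Δ = −F gives Δ = (-2.473, -1.227).
Then the next iterate is (x₁, x₂)₁ = (0.527, 0.273).

(0.527, 0.273)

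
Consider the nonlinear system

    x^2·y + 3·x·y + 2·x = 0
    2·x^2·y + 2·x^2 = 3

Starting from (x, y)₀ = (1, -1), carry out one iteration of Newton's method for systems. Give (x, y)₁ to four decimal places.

(2.3333, 0.5000)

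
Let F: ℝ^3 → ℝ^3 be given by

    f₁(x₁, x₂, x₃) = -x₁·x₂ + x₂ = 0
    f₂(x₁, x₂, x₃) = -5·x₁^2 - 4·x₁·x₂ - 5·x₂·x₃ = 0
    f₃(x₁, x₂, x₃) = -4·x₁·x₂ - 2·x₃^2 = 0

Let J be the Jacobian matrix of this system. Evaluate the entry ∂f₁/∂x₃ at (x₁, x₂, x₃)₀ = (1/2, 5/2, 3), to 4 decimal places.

0.0000

∂f₁/∂x₃ = 0.
At (1/2, 5/2, 3) this is 0.0000.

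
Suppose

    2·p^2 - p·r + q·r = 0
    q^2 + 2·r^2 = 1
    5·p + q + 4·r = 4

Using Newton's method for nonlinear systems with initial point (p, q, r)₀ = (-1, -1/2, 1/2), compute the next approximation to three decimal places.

At (-1, -1/2, 1/2): F = (2.250, -0.250, -7.500).
Jacobian J = [[4·p - r, r, -p + q], [0, 2·q, 4·r], [5, 1, 4]].
At the point, J = [[-4.500, 0.500, 0.500], [0.000, -1.000, 2.000], [5.000, 1.000, 4.000]] (det J = 34.500).
Solving J·Δ = −F gives Δ = (0.707, 1.156, 0.703).
Then the next iterate is (p, q, r)₁ = (-0.293, 0.656, 1.203).

(-0.293, 0.656, 1.203)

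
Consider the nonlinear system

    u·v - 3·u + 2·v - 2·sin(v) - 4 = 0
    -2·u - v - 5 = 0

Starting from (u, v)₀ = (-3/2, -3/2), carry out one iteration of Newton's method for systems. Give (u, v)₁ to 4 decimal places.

(-1.1999, -2.6002)

At (-3/2, -3/2): F = (1.744990, -0.5000).
Jacobian J = [[v - 3, u - 2·cos(v) + 2], [-2, -1]].
At the point, J = [[-4.5000, 0.358526], [-2.0000, -1.0000]] (det J = 5.217051).
Solving J·Δ = −F gives Δ = (0.3001, -1.1002).
Then the next iterate is (u, v)₁ = (-1.1999, -2.6002).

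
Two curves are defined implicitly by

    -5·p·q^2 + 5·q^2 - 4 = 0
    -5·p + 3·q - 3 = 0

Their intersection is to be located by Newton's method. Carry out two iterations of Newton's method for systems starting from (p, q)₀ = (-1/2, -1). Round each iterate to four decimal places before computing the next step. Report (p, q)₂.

(-0.9816, -0.6361)

At (-1/2, -1): F = (3.5000, -3.5000).
Jacobian J = [[-5·q^2, -10·p·q + 10·q], [-5, 3]].
At the point, J = [[-5.0000, -15.0000], [-5.0000, 3.0000]] (det J = -90.0000).
Solving J·Δ = −F gives Δ = (-0.4667, 0.3889).
Then the next iterate is (p, q)₁ = (-0.9667, -0.6111).
Round to (-0.9667, -0.6111) and repeat: F = (-0.327746, 0.0002), J = [[-1.867216, -12.018504], [-5.0000, 3.0000]].
Δ = (-0.0149, -0.0250), so (p, q)₂ = (-0.9816, -0.6361).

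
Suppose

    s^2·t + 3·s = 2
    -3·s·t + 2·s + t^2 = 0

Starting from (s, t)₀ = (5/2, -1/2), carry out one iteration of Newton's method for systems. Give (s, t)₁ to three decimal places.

(-0.426, -0.646)

At (5/2, -1/2): F = (2.375, 9.000).
Jacobian J = [[2·s·t + 3, s^2], [-3·t + 2, -3·s + 2·t]].
At the point, J = [[0.500, 6.250], [3.500, -8.500]] (det J = -26.125).
Solving J·Δ = −F gives Δ = (-2.926, -0.146).
Then the next iterate is (s, t)₁ = (-0.426, -0.646).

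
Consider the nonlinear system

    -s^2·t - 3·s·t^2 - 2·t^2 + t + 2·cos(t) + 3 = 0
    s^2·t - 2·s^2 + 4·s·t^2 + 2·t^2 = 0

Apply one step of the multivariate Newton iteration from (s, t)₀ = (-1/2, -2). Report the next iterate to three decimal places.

(-0.455, -1.572)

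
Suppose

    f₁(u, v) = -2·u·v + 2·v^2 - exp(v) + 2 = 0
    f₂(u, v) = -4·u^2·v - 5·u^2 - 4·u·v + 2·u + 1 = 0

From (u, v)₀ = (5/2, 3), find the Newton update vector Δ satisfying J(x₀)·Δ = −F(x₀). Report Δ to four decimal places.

At (5/2, 3): F = (-15.085537, -130.2500).
Jacobian J = [[-2·v, -2·u + 4·v - exp(v)], [-8·u·v - 10·u - 4·v + 2, -4·u^2 - 4·u]].
At the point, J = [[-6.0000, -13.085537], [-95.0000, -35.0000]] (det J = -1033.126008).
Solving J·Δ = −F gives Δ = (-1.1387, -0.6307).

(-1.1387, -0.6307)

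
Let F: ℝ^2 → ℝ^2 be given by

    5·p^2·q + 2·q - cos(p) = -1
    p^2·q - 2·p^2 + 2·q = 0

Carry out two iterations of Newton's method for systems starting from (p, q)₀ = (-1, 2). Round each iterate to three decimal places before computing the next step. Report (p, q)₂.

(-0.500, 0.244)

At (-1, 2): F = (14.45970, 4.000).
Jacobian J = [[10·p·q + sin(p), 5·p^2 + 2], [2·p·q - 4·p, p^2 + 2]].
At the point, J = [[-20.84147, 7.000], [0.000, 3.000]] (det J = -62.52441).
Solving J·Δ = −F gives Δ = (0.246, -1.333).
Then the next iterate is (p, q)₁ = (-0.754, 0.667).
Round to (-0.754, 0.667) and repeat: F = (3.50104, 0.57617), J = [[-5.71374, 4.84258], [2.01016, 2.56852]].
Δ = (0.254, -0.423), so (p, q)₂ = (-0.500, 0.244).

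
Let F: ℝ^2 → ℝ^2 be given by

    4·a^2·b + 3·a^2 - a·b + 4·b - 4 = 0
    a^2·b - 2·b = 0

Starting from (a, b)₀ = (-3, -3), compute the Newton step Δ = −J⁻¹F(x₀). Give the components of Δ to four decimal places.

At (-3, -3): F = (-106.0000, -21.0000).
Jacobian J = [[8·a·b + 6·a - b, 4·a^2 - a + 4], [2·a·b, a^2 - 2]].
At the point, J = [[57.0000, 43.0000], [18.0000, 7.0000]] (det J = -375.0000).
Solving J·Δ = −F gives Δ = (0.4293, 1.8960).

(0.4293, 1.8960)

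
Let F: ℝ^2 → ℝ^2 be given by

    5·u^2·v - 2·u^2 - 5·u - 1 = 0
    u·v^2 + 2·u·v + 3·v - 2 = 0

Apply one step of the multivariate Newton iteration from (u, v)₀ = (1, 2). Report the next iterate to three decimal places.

At (1, 2): F = (2.000, 12.000).
Jacobian J = [[10·u·v - 4·u - 5, 5·u^2], [v^2 + 2·v, 2·u·v + 2·u + 3]].
At the point, J = [[11.000, 5.000], [8.000, 9.000]] (det J = 59.000).
Solving J·Δ = −F gives Δ = (0.712, -1.966).
Then the next iterate is (u, v)₁ = (1.712, 0.034).

(1.712, 0.034)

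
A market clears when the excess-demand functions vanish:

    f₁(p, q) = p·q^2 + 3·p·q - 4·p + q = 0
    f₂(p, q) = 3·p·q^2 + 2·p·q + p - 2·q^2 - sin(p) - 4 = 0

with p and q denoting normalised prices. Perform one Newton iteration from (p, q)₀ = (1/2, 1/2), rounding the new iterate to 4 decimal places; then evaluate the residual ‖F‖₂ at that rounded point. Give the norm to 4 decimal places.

23.2201

At (1/2, 1/2): F = (-0.6250, -3.604426).
Jacobian J = [[q^2 + 3·q - 4, 2·p·q + 3·p + 1], [3·q^2 + 2·q - cos(p) + 1, 6·p·q + 2·p - 4·q]].
At the point, J = [[-2.2500, 3.0000], [1.872417, 0.5000]] (det J = -6.742252).
Solving J·Δ = −F gives Δ = (1.5575, 1.3764).
Then the next iterate is (p, q)₁ = (2.0575, 1.8764).
Re-evaluating at (2.0575, 1.8764): F = (12.472683, 19.585866), so ‖F‖₂ = 23.2201.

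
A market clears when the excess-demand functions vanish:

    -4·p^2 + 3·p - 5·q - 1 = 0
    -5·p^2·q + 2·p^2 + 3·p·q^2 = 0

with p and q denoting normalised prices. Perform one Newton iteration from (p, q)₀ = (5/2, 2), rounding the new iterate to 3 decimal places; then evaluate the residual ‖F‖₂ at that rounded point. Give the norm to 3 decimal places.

63.531

At (5/2, 2): F = (-28.500, -20.000).
Jacobian J = [[-8·p + 3, -5], [-10·p·q + 4·p + 3·q^2, -5·p^2 + 6·p·q]].
At the point, J = [[-17.000, -5.000], [-28.000, -1.250]] (det J = -118.750).
Solving J·Δ = −F gives Δ = (-0.542, -3.857).
Then the next iterate is (p, q)₁ = (1.958, -1.857).
Re-evaluating at (1.958, -1.857): F = (-1.17606, 63.52022), so ‖F‖₂ = 63.531.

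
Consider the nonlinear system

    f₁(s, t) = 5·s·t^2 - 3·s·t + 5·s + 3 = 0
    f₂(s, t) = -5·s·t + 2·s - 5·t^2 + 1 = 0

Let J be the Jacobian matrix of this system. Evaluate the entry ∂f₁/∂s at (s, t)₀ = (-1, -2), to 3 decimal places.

∂f₁/∂s = 5·t^2 - 3·t + 5.
At (-1, -2) this is 31.000.

31.000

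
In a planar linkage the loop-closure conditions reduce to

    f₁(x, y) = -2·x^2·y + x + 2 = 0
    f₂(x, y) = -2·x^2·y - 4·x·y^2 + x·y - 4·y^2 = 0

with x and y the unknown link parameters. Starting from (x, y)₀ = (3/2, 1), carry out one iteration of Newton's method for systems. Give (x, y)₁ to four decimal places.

(1.9765, 0.2483)

At (3/2, 1): F = (-1.0000, -13.0000).
Jacobian J = [[-4·x·y + 1, -2·x^2], [-4·x·y - 4·y^2 + y, -2·x^2 - 8·x·y + x - 8·y]].
At the point, J = [[-5.0000, -4.5000], [-9.0000, -23.0000]] (det J = 74.5000).
Solving J·Δ = −F gives Δ = (0.4765, -0.7517).
Then the next iterate is (x, y)₁ = (1.9765, 0.2483).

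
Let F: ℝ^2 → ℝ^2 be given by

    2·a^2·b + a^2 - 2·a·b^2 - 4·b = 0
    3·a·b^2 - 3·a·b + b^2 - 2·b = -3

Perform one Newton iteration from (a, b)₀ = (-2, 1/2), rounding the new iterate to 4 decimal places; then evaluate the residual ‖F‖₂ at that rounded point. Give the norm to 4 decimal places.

16.3157

At (-2, 1/2): F = (7.0000, 3.7500).
Jacobian J = [[4·a·b + 2·a - 2·b^2, 2·a^2 - 4·a·b - 4], [3·b^2 - 3·b, 6·a·b - 3·a + 2·b - 2]].
At the point, J = [[-8.5000, 8.0000], [-0.7500, -1.0000]] (det J = 14.5000).
Solving J·Δ = −F gives Δ = (2.5517, 1.8362).
Then the next iterate is (a, b)₁ = (0.5517, 2.3362).
Re-evaluating at (0.5517, 2.3362): F = (-13.640445, 8.952041), so ‖F‖₂ = 16.3157.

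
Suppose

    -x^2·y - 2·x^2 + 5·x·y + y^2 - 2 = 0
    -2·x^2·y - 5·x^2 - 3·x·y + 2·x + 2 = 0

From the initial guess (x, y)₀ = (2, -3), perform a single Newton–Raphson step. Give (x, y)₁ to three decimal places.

At (2, -3): F = (-19.000, 28.000).
Jacobian J = [[-2·x·y - 4·x + 5·y, -x^2 + 5·x + 2·y], [-4·x·y - 10·x - 3·y + 2, -2·x^2 - 3·x]].
At the point, J = [[-11.000, 0.000], [15.000, -14.000]] (det J = 154.000).
Solving J·Δ = −F gives Δ = (-1.727, 0.149).
Then the next iterate is (x, y)₁ = (0.273, -2.851).

(0.273, -2.851)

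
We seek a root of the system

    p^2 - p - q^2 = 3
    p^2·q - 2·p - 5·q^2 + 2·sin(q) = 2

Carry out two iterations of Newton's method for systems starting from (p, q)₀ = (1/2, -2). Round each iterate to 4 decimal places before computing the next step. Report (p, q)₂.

(2.3505, 0.4616)

At (1/2, -2): F = (-7.2500, -25.318595).
Jacobian J = [[2·p - 1, -2·q], [2·p·q - 2, p^2 - 10·q + 2·cos(q)]].
At the point, J = [[0.0000, 4.0000], [-4.0000, 19.417706]] (det J = 16.0000).
Solving J·Δ = −F gives Δ = (2.4690, 1.8125).
Then the next iterate is (p, q)₁ = (2.9690, -0.1875).
Round to (2.9690, -0.1875) and repeat: F = (2.810805, -10.139393), J = [[4.9380, 0.3750], [-3.113375, 12.654908]].
Δ = (-0.6185, 0.6491), so (p, q)₂ = (2.3505, 0.4616).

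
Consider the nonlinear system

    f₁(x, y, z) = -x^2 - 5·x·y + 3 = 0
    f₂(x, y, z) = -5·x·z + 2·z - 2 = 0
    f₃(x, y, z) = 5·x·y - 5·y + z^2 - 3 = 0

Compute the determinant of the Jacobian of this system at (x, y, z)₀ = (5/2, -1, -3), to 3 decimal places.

-1781.250

J = [[-2·x - 5·y, -5·x, 0], [-5·z, 0, -5·x + 2], [5·y, 5·x - 5, 2·z]].
At the point, J = [[0.000, -12.500, 0.000], [15.000, 0.000, -10.500], [-5.000, 7.500, -6.000]].
det J = -1781.250.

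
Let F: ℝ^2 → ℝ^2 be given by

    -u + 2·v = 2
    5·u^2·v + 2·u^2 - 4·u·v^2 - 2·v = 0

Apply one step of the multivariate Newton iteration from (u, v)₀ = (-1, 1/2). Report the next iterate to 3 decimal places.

At (-1, 1/2): F = (0.000, 4.500).
Jacobian J = [[-1, 2], [10·u·v + 4·u - 4·v^2, 5·u^2 - 8·u·v - 2]].
At the point, J = [[-1.000, 2.000], [-10.000, 7.000]] (det J = 13.000).
Solving J·Δ = −F gives Δ = (0.692, 0.346).
Then the next iterate is (u, v)₁ = (-0.308, 0.846).

(-0.308, 0.846)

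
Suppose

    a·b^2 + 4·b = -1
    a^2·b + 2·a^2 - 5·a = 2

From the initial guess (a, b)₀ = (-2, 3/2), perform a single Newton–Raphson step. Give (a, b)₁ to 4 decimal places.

(-0.1379, 4.8448)

At (-2, 3/2): F = (2.5000, 22.0000).
Jacobian J = [[b^2, 2·a·b + 4], [2·a·b + 4·a - 5, a^2]].
At the point, J = [[2.2500, -2.0000], [-19.0000, 4.0000]] (det J = -29.0000).
Solving J·Δ = −F gives Δ = (1.8621, 3.3448).
Then the next iterate is (a, b)₁ = (-0.1379, 4.8448).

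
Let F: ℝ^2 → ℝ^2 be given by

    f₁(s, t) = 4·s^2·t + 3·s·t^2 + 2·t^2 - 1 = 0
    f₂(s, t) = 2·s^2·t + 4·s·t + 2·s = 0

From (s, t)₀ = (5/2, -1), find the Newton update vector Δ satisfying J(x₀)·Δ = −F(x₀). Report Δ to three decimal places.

At (5/2, -1): F = (-16.500, -17.500).
Jacobian J = [[8·s·t + 3·t^2, 4·s^2 + 6·s·t + 4·t], [4·s·t + 4·t + 2, 2·s^2 + 4·s]].
At the point, J = [[-17.000, 6.000], [-12.000, 22.500]] (det J = -310.500).
Solving J·Δ = −F gives Δ = (-0.857, 0.320).

(-0.857, 0.320)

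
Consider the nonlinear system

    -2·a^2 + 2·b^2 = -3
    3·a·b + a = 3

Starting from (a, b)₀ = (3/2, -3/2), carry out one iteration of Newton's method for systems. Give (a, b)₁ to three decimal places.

(0.750, -0.250)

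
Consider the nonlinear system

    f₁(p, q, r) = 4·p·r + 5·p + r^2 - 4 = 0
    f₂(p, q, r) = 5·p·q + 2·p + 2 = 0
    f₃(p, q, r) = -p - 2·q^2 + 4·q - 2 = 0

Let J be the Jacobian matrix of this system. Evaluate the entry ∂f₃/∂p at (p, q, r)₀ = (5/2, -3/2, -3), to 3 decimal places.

∂f₃/∂p = -1.
At (5/2, -3/2, -3) this is -1.000.

-1.000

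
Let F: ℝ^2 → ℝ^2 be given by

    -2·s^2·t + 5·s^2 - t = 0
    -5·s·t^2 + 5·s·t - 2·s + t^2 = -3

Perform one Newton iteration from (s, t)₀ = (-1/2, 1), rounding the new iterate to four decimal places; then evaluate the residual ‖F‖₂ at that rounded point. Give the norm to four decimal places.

3.1985

At (-1/2, 1): F = (-0.2500, 5.0000).
Jacobian J = [[-4·s·t + 10·s, -2·s^2 - 1], [-5·t^2 + 5·t - 2, -10·s·t + 5·s + 2·t]].
At the point, J = [[-3.0000, -1.5000], [-2.0000, 4.5000]] (det J = -16.5000).
Solving J·Δ = −F gives Δ = (0.3864, -0.9394).
Then the next iterate is (s, t)₁ = (-0.1136, 0.0606).
Re-evaluating at (-0.1136, 0.0606): F = (0.002361, 3.198537), so ‖F‖₂ = 3.1985.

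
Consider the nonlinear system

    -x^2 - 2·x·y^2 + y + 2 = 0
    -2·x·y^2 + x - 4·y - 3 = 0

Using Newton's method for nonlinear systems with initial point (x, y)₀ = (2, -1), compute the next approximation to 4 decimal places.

At (2, -1): F = (-7.0000, -1.0000).
Jacobian J = [[-2·x - 2·y^2, -4·x·y + 1], [-2·y^2 + 1, -4·x·y - 4]].
At the point, J = [[-6.0000, 9.0000], [-1.0000, 4.0000]] (det J = -15.0000).
Solving J·Δ = −F gives Δ = (-1.2667, -0.0667).
Then the next iterate is (x, y)₁ = (0.7333, -1.0667).

(0.7333, -1.0667)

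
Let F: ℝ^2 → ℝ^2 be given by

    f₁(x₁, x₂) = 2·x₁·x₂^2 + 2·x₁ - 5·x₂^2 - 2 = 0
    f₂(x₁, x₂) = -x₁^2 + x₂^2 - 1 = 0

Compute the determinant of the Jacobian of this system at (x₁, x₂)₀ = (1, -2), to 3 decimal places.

-16.000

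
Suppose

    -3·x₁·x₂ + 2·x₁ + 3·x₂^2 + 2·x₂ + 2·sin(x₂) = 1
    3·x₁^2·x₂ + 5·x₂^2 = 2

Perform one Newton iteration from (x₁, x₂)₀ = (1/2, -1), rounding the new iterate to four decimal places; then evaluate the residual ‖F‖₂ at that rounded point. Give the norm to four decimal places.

At (1/2, -1): F = (0.817058, 2.2500).
Jacobian J = [[-3·x₂ + 2, -3·x₁ + 6·x₂ + 2·cos(x₂) + 2], [6·x₁·x₂, 3·x₁^2 + 10·x₂]].
At the point, J = [[5.0000, -4.419395], [-3.0000, -9.2500]] (det J = -59.508186).
Solving J·Δ = −F gives Δ = (0.0401, 0.2302).
Then the next iterate is (x₁, x₂)₁ = (0.5401, -0.7698).
Re-evaluating at (0.5401, -0.7698): F = (0.173700, 0.289290), so ‖F‖₂ = 0.3374.

0.3374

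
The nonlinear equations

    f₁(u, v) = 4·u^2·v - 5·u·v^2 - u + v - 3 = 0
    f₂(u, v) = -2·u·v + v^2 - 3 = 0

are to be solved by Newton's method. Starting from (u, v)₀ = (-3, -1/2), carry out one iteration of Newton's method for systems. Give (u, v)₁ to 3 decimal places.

(-4.972, 1.044)

At (-3, -1/2): F = (-14.750, -5.750).
Jacobian J = [[8·u·v - 5·v^2 - 1, 4·u^2 - 10·u·v + 1], [-2·v, -2·u + 2·v]].
At the point, J = [[9.750, 22.000], [1.000, 5.000]] (det J = 26.750).
Solving J·Δ = −F gives Δ = (-1.972, 1.544).
Then the next iterate is (u, v)₁ = (-4.972, 1.044).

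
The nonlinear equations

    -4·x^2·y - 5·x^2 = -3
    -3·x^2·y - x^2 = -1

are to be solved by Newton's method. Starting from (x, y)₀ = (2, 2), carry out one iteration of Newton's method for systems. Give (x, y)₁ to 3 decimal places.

At (2, 2): F = (-49.000, -27.000).
Jacobian J = [[-8·x·y - 10·x, -4·x^2], [-6·x·y - 2·x, -3·x^2]].
At the point, J = [[-52.000, -16.000], [-28.000, -12.000]] (det J = 176.000).
Solving J·Δ = −F gives Δ = (-0.886, -0.182).
Then the next iterate is (x, y)₁ = (1.114, 1.818).

(1.114, 1.818)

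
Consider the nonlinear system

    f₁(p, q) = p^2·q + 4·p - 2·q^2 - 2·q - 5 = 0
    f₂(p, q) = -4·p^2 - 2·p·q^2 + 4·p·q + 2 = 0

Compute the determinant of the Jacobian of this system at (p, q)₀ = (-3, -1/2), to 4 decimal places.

J = [[2·p·q + 4, p^2 - 4·q - 2], [-8·p - 2·q^2 + 4·q, -4·p·q + 4·p]].
At the point, J = [[7.0000, 9.0000], [21.5000, -18.0000]].
det J = -319.5000.

-319.5000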